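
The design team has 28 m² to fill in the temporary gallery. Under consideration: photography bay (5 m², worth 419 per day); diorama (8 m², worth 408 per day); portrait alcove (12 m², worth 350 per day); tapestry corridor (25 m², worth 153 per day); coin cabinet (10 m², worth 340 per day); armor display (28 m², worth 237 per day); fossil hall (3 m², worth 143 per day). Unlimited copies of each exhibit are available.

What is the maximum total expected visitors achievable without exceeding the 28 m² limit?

Taking 5×photography bay + fossil hall: 28 m² used, 2238 in expected visitors.
That's the maximum — no swap from here does better than 2238.

2238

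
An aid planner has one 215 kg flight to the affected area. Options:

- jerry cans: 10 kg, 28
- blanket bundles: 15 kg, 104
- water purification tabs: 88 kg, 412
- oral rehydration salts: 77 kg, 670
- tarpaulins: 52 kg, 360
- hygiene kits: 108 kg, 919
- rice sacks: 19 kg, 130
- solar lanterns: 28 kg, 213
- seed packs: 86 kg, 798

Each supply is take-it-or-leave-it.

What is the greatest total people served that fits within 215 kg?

1847

By people served per kg: seed packs 9.28, oral rehydration salts 8.70, hygiene kits 8.51 lead.
Greedy by ratio would take blanket bundles + oral rehydration salts + solar lanterns + seed packs: 206 kg used, total 1785.
Using the slack differently, hygiene kits + rice sacks + seed packs comes to 1847 at 213 kg.
Every other selection either busts 215 kg or fails to beat 1847.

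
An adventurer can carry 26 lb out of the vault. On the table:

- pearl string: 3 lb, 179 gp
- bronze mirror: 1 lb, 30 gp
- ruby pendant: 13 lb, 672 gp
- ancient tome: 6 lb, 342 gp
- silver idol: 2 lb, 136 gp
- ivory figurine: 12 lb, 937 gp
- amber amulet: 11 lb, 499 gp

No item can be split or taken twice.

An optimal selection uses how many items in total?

3

The maximum value within 26 lb is 1639.
For example bronze mirror + ruby pendant + ivory figurine achieves it, using 26 lb.
Every optimal selection uses 3 items.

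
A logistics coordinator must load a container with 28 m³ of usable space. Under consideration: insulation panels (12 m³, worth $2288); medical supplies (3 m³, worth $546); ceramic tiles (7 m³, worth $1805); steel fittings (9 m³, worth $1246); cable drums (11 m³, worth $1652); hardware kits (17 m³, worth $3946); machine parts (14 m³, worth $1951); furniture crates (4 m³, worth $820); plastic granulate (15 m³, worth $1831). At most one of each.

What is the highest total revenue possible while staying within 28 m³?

Taking ceramic tiles + hardware kits + furniture crates: 28 m³ used, 6571 in revenue.

6571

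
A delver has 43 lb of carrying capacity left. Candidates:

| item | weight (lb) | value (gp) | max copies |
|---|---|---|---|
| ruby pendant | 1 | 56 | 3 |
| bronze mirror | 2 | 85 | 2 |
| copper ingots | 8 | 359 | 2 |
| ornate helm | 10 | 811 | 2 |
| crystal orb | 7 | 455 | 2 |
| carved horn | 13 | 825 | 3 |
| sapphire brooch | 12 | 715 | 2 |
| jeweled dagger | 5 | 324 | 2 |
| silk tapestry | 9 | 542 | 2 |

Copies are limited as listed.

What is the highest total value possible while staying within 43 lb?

Greedy by ratio would take 3×ruby pendant + 2×ornate helm + 2×crystal orb + jeweled dagger: 42 lb used, total 3024.
Replace 3×ruby pendant and 2×crystal orb with carved horn + jeweled dagger: the trade gains 71 net, giving 3095 at 43 lb.
That's the maximum — no swap from here does better than 3095.

3095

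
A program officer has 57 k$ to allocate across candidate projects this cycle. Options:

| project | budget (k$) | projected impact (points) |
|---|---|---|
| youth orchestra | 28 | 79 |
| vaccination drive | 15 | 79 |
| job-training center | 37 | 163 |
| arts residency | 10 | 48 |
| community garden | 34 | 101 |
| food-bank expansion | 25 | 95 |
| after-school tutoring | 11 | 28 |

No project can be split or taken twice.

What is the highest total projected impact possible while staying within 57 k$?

242

A density-first pass picks vaccination drive + arts residency + food-bank expansion — 222 at 50 k$.
Replace arts residency and food-bank expansion with job-training center: the trade gains 20 net, giving 242 at 52 k$.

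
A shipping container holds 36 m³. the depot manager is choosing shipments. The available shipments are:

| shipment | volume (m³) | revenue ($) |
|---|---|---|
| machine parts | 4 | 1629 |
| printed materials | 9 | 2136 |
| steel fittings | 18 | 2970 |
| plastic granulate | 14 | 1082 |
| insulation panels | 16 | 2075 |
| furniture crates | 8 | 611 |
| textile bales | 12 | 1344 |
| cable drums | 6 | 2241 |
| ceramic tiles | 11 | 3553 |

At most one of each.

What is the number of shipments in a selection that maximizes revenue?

4

Optimal total is 9559.
For example machine parts + printed materials + cable drums + ceramic tiles achieves it, using 30 m³.
All optima have 4 shipments.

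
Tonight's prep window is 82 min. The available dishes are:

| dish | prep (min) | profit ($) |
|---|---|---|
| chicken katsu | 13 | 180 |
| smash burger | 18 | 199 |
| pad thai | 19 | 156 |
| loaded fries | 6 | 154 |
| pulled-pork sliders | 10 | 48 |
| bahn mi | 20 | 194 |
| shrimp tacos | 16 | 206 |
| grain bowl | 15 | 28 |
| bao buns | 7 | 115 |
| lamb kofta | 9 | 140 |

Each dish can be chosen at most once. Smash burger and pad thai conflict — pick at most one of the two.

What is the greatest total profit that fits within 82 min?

Filling by ratio: chicken katsu + smash burger + loaded fries + pulled-pork sliders + shrimp tacos + bao buns + lamb kofta for 1042, with 3 min left unused.
Dropping pulled-pork sliders and bao buns frees 17 min; slotting in bahn mi (20 min) lifts the total to 1073 at 82 min.
Next best is chicken katsu + smash burger + loaded fries + bahn mi + shrimp tacos + bao buns at 1048 (80 min) — short by 25.

1073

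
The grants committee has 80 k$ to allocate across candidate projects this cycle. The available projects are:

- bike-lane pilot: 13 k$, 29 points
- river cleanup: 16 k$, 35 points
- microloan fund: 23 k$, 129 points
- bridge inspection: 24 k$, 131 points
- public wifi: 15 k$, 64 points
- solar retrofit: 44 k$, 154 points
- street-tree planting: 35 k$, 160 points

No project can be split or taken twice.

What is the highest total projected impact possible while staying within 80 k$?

359

Density check — microloan fund 5.61, bridge inspection 5.46, street-tree planting 4.57, public wifi 4.27 are the best per k$.
The ratio heuristic lands on bike-lane pilot + microloan fund + bridge inspection + public wifi (353) but leaves 5 k$ idle.
The 13 k$ tied up in bike-lane pilot is better spent on river cleanup — total rises to 359 (78 k$).
The closest alternative, bridge inspection + public wifi + street-tree planting, reaches only 355.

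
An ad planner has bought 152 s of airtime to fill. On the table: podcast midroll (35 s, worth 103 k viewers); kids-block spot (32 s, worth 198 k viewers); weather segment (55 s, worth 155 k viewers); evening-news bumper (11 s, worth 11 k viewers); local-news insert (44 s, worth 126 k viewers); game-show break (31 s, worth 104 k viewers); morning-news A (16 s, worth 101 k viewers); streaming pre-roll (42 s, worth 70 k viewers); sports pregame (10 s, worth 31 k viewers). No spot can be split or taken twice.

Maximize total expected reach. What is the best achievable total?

589

By expected reach per s: morning-news A 6.31, kids-block spot 6.19, game-show break 3.35 lead.
The ratio heuristic lands on podcast midroll + kids-block spot + evening-news bumper + game-show break + morning-news A + sports pregame (548) but leaves 17 s idle.
The 46 s tied up in podcast midroll and evening-news bumper is better spent on weather segment — total rises to 589 (144 s).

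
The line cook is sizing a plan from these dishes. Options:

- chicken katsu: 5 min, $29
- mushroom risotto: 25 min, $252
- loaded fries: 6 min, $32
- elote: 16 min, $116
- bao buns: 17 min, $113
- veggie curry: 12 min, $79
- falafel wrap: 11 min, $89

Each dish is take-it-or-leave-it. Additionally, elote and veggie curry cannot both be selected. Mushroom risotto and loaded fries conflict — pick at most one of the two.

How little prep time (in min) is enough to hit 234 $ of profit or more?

25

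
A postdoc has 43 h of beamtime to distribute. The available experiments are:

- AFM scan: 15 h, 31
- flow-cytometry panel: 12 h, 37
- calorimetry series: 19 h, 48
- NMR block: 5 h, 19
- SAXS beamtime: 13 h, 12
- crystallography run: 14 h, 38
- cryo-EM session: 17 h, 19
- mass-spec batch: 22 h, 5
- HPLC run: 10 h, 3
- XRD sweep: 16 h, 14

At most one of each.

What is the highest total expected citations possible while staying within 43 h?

106

Greedy by ratio would take flow-cytometry panel + NMR block + crystallography run + HPLC run: 41 h used, total 97.
Replace NMR block and HPLC run with AFM scan: the trade gains 9 net, giving 106 at 41 h.
The closest alternative, calorimetry series + NMR block + crystallography run, reaches only 105.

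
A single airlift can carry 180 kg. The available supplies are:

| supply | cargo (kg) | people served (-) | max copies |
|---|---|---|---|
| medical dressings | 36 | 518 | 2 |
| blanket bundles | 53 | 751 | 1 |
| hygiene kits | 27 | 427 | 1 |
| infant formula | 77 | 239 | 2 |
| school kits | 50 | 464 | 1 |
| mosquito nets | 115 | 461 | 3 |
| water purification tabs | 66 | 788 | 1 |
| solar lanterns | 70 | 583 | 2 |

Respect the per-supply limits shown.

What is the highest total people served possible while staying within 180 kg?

2251

Taking the top-ratio supplies first gives 2×medical dressings + blanket bundles + hygiene kits for 2214 (152 kg).
The 53 kg tied up in blanket bundles is better spent on water purification tabs — total rises to 2251 (165 kg).
No other feasible combination exceeds 2251.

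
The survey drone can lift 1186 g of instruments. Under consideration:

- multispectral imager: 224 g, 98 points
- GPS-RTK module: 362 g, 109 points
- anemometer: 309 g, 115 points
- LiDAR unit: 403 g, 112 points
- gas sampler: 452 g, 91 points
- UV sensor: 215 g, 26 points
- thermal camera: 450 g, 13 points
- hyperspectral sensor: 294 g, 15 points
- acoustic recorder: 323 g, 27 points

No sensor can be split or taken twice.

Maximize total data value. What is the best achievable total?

A density-first pass picks multispectral imager + GPS-RTK module + anemometer + UV sensor — 348 at 1110 g.
Dropping GPS-RTK module frees 362 g; slotting in LiDAR unit (403 g) lifts the total to 351 at 1151 g.

351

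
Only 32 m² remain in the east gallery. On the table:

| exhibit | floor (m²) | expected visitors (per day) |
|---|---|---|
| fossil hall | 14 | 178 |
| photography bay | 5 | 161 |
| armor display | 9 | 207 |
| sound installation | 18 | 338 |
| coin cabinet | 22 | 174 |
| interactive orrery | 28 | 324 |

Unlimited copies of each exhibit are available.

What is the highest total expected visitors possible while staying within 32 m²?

The ratio ordering already packs tightly: 6×photography bay, 30 m², 966.

966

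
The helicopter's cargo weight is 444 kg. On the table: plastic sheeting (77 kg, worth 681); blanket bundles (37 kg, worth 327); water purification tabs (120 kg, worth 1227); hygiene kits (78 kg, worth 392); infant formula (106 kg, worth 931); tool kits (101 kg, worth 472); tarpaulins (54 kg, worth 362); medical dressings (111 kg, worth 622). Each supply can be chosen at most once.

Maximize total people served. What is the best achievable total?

3638

Filling by ratio: plastic sheeting + blanket bundles + water purification tabs + infant formula + tarpaulins for 3528, with 50 kg left unused.
Dropping tarpaulins frees 54 kg; slotting in tool kits (101 kg) lifts the total to 3638 at 441 kg.
An exhaustive check of the 256 subsets confirms 3638.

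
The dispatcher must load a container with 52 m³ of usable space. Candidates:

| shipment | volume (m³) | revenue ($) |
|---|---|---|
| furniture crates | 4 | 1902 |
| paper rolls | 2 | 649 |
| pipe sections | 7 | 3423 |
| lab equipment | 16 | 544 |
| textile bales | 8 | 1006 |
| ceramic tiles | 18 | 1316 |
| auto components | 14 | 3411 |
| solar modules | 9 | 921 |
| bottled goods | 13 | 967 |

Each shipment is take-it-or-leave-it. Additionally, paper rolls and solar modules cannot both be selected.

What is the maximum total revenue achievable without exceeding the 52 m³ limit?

By revenue per m³: pipe sections 489.00, furniture crates 475.50, paper rolls 324.50, auto components 243.64 lead.
Best packing: furniture crates + paper rolls + pipe sections + textile bales + auto components + bottled goods — 48 m³, 11358 total.
An exhaustive check of the 512 subsets confirms 11358.

11358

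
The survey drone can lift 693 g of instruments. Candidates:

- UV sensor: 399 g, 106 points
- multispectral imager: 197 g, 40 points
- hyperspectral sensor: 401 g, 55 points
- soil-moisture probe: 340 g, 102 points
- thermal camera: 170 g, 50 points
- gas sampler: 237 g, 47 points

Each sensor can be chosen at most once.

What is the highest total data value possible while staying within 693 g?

By data value per g: soil-moisture probe 0.30, thermal camera 0.29, UV sensor 0.27 lead.
Filling by ratio: soil-moisture probe + thermal camera for 152, with 183 g left unused.
The 340 g tied up in soil-moisture probe is better spent on UV sensor — total rises to 156 (569 g).
An exhaustive check of the 64 subsets confirms 156.

156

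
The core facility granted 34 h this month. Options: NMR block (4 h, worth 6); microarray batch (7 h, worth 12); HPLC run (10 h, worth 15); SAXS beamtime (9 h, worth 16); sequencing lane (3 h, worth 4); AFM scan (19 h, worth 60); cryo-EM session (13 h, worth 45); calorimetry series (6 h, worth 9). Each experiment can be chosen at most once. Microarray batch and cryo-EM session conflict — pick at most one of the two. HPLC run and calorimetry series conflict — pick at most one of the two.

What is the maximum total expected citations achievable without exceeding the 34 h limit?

105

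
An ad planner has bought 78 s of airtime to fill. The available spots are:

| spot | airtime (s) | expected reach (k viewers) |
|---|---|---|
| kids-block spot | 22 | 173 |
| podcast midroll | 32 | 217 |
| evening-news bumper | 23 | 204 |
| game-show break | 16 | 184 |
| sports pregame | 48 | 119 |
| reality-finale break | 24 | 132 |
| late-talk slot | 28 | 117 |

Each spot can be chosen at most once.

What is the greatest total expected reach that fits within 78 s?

Ranking by ratio (expected reach/s): game-show break 11.50, evening-news bumper 8.87, kids-block spot 7.86, podcast midroll 6.78.
Taking the top-ratio spots first gives kids-block spot + evening-news bumper + game-show break for 561 (61 s).
Replace kids-block spot with podcast midroll: the trade gains 44 net, giving 605 at 71 s.

605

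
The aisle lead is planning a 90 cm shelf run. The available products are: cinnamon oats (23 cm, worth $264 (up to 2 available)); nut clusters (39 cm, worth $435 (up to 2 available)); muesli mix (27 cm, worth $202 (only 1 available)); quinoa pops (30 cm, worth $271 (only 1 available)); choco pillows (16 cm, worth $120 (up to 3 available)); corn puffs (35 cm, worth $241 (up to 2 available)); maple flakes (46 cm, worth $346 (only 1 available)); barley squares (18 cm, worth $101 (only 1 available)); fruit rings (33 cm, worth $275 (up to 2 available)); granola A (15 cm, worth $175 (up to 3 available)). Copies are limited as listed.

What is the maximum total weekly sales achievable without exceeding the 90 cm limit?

963

Greedy by ratio would take cinnamon oats + choco pillows + 3×granola A: 84 cm used, total 909.
Dropping choco pillows and 3×granola A frees 61 cm; slotting in cinnamon oats + nut clusters (62 cm) lifts the total to 963 at 85 cm.
Nothing else within 90 cm beats 963.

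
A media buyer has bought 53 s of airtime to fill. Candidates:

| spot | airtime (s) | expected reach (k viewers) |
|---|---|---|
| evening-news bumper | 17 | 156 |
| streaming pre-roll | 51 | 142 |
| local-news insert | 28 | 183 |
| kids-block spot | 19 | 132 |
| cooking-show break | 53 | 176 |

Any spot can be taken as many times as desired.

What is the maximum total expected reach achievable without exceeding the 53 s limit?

468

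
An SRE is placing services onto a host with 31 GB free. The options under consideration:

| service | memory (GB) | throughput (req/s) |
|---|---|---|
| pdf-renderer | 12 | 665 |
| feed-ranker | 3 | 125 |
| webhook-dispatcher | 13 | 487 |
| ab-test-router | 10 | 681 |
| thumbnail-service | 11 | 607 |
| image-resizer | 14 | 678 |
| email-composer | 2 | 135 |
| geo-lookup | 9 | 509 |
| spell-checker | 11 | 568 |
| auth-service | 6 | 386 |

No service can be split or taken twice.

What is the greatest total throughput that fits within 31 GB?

1867

Filling by ratio: feed-ranker + ab-test-router + email-composer + geo-lookup + auth-service for 1836, with 1 GB left unused.
Replace feed-ranker and geo-lookup with pdf-renderer: the trade gains 31 net, giving 1867 at 30 GB.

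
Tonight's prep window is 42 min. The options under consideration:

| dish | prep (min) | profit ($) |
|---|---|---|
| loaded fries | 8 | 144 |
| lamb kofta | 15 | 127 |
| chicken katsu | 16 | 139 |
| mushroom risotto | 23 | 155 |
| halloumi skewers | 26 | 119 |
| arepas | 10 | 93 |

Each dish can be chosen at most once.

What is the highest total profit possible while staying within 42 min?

Filling by ratio: loaded fries + chicken katsu + arepas for 376, with 8 min left unused.
Dropping arepas frees 10 min; slotting in lamb kofta (15 min) lifts the total to 410 at 39 min.

410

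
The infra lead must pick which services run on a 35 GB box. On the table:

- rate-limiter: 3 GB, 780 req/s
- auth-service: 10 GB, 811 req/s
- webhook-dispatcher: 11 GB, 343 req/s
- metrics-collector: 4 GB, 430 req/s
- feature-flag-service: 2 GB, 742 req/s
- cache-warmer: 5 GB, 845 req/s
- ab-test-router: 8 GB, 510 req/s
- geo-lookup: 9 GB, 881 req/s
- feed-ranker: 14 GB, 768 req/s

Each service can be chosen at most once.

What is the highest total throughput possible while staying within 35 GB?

The ratio ordering already packs tightly: rate-limiter + auth-service + metrics-collector + feature-flag-service + cache-warmer + geo-lookup, 33 GB, 4489.
The spare 2 GB is too small for any remaining service, and no exchange beats 4489.

4489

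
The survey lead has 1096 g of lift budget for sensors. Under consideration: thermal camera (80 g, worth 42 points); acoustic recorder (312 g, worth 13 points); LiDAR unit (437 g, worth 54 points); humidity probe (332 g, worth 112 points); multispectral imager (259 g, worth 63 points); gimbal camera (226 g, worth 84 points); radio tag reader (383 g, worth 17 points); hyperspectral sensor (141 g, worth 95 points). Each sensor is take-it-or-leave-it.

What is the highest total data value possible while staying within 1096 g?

Density check — hyperspectral sensor 0.67, thermal camera 0.53, gimbal camera 0.37 are the best per g.
Thermal camera + humidity probe + multispectral imager + gimbal camera + hyperspectral sensor uses 1038 of the 1096 g and totals 396.
The closest alternative, humidity probe + multispectral imager + gimbal camera + hyperspectral sensor, reaches only 354.

396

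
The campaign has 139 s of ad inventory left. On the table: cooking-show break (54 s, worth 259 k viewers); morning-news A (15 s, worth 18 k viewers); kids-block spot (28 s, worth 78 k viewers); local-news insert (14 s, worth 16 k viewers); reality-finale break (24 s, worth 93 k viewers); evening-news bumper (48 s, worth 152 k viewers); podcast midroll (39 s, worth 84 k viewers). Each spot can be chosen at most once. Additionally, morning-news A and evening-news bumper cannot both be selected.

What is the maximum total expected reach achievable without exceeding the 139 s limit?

Taking cooking-show break + reality-finale break + evening-news bumper: 126 s used, 504 in expected reach.

504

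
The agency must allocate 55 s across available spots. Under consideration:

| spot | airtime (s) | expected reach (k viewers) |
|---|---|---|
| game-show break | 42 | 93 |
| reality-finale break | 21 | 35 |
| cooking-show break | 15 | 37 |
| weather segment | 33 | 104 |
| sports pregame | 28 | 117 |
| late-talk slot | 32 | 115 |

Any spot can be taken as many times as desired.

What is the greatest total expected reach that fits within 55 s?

Taking cooking-show break + sports pregame: 43 s used, 154 in expected reach.
Every other selection either busts 55 s or fails to beat 154.

154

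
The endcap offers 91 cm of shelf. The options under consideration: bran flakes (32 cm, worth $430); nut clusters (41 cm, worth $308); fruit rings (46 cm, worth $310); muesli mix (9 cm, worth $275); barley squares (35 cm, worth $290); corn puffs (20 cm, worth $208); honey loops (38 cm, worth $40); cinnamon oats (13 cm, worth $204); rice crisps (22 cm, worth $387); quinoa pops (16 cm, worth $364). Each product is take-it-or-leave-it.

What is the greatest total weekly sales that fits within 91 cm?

Greedy by ratio would take muesli mix + corn puffs + cinnamon oats + rice crisps + quinoa pops: 80 cm used, total 1438.
Dropping rice crisps frees 22 cm; slotting in bran flakes (32 cm) lifts the total to 1481 at 90 cm.
The closest alternative, bran flakes + muesli mix + rice crisps + quinoa pops, reaches only 1456.

1481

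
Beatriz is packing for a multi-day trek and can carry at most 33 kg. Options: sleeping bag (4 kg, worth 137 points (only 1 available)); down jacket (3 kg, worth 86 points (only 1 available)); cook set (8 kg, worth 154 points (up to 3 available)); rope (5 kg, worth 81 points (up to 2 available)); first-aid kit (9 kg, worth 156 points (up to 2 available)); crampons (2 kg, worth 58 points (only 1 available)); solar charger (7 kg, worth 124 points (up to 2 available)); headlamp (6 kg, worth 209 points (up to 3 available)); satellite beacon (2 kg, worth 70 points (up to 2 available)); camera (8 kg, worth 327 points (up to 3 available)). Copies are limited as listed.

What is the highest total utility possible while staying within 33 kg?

1276

Filling by ratio: sleeping bag + 2×satellite beacon + 3×camera for 1258, with 1 kg left unused.
Dropping sleeping bag and 2×satellite beacon frees 8 kg; slotting in down jacket + headlamp (9 kg) lifts the total to 1276 at 33 kg.
No other feasible combination exceeds 1276.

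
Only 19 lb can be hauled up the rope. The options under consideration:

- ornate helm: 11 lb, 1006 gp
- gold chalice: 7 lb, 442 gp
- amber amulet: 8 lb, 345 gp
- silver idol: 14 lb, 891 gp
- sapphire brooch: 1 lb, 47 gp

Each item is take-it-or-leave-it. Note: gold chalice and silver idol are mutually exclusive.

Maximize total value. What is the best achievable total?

1495

By value per lb: ornate helm 91.45, silver idol 63.64, gold chalice 63.14, sapphire brooch 47.00 lead.
Taking ornate helm + gold chalice + sapphire brooch: 19 lb used, 1495 in value.
That's the maximum — no feasible swap from here does better than 1495.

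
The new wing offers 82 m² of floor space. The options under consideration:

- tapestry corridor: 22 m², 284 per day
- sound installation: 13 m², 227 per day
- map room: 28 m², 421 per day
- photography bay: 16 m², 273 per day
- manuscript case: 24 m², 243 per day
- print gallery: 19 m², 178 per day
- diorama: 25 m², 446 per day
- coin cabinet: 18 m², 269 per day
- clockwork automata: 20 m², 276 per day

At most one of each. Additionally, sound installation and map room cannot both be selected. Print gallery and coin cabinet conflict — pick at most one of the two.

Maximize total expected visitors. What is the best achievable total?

Tapestry corridor + photography bay + diorama + coin cabinet uses 81 of the 82 m² and totals 1272.
Runner-up photography bay + diorama + coin cabinet + clockwork automata tops out at 1264.

1272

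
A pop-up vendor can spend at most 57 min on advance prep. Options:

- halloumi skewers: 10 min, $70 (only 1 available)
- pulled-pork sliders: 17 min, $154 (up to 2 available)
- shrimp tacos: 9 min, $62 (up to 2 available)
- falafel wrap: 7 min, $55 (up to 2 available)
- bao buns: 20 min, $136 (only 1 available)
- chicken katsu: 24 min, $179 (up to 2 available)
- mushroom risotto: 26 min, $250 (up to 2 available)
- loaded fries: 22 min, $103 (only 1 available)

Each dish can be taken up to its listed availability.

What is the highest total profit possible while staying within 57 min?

A density-first pass picks 2×mushroom risotto — 500 at 52 min.
The 26 min tied up in mushroom risotto is better spent on pulled-pork sliders + 2×falafel wrap — total rises to 514 (57 min).
No other feasible combination exceeds 514.

514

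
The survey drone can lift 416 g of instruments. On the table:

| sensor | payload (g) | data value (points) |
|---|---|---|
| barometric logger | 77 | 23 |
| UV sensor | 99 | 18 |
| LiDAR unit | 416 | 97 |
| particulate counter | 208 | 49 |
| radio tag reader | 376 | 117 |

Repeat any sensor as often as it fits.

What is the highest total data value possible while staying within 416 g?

Radio tag reader uses 376 of the 416 g and totals 117.
No other feasible combination exceeds 117.

117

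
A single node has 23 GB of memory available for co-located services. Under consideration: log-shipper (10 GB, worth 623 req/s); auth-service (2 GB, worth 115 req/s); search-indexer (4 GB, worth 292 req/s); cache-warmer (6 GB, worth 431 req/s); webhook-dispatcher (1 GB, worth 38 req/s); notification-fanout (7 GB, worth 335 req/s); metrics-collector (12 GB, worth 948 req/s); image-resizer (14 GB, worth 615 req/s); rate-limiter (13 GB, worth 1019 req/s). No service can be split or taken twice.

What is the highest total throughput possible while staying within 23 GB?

A density-first pass picks search-indexer + cache-warmer + webhook-dispatcher + metrics-collector — 1709 at 23 GB.
Dropping webhook-dispatcher and metrics-collector frees 13 GB; slotting in rate-limiter (13 GB) lifts the total to 1742 at 23 GB.
An exhaustive check of the 512 subsets confirms 1742.

1742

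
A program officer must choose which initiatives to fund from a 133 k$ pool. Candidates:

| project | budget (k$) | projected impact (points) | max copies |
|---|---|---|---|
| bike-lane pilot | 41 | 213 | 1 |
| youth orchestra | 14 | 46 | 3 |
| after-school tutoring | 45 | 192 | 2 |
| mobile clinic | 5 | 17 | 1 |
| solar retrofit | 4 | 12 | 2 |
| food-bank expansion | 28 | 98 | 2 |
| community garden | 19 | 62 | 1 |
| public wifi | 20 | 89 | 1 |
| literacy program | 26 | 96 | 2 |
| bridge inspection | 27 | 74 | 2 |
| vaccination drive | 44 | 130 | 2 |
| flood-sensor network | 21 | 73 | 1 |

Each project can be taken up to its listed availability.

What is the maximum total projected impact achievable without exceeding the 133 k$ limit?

Taking the top-ratio projects first gives bike-lane pilot + after-school tutoring + public wifi + literacy program for 590 (132 k$).
The 46 k$ tied up in public wifi and literacy program is better spent on after-school tutoring — total rises to 597 (131 k$).
Every other selection either busts 133 k$ or exceeds an availability limit or fails to beat 597.

597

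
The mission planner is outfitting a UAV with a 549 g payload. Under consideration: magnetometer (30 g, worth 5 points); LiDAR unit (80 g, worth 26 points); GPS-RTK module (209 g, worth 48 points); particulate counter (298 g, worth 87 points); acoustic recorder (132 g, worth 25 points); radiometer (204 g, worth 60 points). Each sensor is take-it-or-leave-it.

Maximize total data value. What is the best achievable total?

152

Density check — LiDAR unit 0.33, radiometer 0.29, particulate counter 0.29 are the best per g.
Filling by ratio: magnetometer + LiDAR unit + GPS-RTK module + radiometer for 139, with 26 g left unused.
The 289 g tied up in LiDAR unit and GPS-RTK module is better spent on particulate counter — total rises to 152 (532 g).
Runner-up particulate counter + radiometer tops out at 147.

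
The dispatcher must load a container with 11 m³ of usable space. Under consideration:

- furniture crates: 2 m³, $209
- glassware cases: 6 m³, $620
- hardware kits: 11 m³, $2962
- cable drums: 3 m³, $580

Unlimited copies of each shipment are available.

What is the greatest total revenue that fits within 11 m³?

2962

Hardware kits uses 11 of the 11 m³ and totals 2962.
That's the maximum — no swap from here does better than 2962.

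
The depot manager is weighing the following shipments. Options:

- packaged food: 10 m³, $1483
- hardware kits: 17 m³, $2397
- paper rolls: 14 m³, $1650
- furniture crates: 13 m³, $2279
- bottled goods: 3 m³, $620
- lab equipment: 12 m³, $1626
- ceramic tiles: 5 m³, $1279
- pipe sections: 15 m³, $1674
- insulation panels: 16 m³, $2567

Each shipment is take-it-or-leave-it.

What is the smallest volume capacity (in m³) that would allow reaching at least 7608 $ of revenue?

44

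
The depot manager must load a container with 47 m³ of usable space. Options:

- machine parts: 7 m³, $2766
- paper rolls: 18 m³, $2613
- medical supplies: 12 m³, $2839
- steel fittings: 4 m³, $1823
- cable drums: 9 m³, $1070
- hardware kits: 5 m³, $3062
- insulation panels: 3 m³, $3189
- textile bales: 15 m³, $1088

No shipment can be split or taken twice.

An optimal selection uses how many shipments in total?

The maximum revenue within 47 m³ is 14767.
For example machine parts + medical supplies + steel fittings + hardware kits + insulation panels + textile bales achieves it, using 46 m³.
All optima have 6 shipments.

6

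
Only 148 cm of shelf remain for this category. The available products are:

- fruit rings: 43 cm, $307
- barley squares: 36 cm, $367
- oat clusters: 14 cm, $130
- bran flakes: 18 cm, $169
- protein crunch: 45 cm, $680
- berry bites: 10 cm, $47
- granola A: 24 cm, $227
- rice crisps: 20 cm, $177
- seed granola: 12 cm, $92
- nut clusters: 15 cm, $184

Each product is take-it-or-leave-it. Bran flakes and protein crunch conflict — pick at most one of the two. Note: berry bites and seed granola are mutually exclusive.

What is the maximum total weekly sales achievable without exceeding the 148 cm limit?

1680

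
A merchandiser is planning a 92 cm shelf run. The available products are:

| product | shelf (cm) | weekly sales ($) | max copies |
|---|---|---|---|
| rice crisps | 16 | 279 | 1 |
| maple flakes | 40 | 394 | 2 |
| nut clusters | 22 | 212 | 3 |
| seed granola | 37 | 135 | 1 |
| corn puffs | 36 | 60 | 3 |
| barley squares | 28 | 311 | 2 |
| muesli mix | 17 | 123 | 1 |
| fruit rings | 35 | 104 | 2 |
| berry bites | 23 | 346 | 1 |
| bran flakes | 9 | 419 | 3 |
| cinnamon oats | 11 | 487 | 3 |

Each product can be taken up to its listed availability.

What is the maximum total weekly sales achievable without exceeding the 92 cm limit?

3064

Taking the top-ratio products first gives rice crisps + 3×bran flakes + 3×cinnamon oats for 2997 (76 cm).
The 16 cm tied up in rice crisps is better spent on berry bites — total rises to 3064 (83 cm).
Nothing else within 92 cm beats 3064.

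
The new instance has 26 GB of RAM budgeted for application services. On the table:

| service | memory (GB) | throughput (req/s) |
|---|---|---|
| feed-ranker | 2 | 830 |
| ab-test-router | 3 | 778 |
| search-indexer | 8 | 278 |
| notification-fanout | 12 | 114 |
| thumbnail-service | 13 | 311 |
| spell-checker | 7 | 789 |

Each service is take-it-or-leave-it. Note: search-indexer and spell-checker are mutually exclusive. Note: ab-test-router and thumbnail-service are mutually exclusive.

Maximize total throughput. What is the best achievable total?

Density check — feed-ranker 415.00, ab-test-router 259.33, spell-checker 112.71, search-indexer 34.75 are the best per GB.
Best packing: feed-ranker + ab-test-router + notification-fanout + spell-checker — 24 GB, 2511 total.
No other feasible combination exceeds 2511.

2511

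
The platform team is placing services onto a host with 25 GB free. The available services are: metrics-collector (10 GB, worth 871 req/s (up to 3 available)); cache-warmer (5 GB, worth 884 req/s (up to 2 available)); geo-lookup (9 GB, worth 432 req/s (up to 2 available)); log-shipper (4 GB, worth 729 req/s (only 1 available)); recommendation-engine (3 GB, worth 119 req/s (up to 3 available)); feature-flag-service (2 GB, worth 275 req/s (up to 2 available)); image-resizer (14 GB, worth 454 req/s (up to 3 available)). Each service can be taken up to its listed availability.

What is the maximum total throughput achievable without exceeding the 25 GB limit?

3368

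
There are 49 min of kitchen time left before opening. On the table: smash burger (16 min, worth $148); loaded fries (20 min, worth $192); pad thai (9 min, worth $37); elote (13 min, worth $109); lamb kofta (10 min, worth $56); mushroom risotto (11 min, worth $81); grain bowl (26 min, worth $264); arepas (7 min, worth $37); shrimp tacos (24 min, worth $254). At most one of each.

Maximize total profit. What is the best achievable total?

456

Taking the top-ratio dishes first gives loaded fries + shrimp tacos for 446 (44 min).
Dropping shrimp tacos frees 24 min; slotting in grain bowl (26 min) lifts the total to 456 at 46 min.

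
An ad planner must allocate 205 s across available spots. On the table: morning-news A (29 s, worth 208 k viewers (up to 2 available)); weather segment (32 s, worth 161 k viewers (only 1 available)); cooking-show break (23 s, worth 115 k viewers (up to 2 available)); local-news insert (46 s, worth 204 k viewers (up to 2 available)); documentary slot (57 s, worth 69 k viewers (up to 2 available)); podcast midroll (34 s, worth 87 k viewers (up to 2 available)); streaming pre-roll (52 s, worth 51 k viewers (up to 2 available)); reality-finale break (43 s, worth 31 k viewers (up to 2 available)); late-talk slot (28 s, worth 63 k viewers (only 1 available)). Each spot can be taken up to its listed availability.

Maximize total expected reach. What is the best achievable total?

Taking the top-ratio spots first gives 2×morning-news A + weather segment + 2×cooking-show break + local-news insert for 1011 (182 s).
Dropping cooking-show break frees 23 s; slotting in local-news insert (46 s) lifts the total to 1100 at 205 s.
No other feasible combination exceeds 1100.

1100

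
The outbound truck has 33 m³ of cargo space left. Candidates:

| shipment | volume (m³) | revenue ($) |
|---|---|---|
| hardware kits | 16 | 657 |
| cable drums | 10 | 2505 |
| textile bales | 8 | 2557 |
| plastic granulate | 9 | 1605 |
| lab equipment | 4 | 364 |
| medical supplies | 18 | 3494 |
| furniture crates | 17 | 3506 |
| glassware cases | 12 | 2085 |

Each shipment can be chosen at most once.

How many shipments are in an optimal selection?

Best achievable revenue is 7147.
cable drums + textile bales + glassware cases hits 7147 at 30 m³.
Any selection reaching 7147 contains exactly 3 shipments.

3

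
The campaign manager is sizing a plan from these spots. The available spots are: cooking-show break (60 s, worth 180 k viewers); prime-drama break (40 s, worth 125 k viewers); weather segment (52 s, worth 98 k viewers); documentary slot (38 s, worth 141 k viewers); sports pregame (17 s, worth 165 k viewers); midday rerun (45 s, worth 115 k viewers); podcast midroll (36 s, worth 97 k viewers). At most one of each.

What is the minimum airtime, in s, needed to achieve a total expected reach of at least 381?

91

Need the lightest bundle worth ≥ 381.
Taking documentary slot + sports pregame + podcast midroll gives 403 (≥ 381) for 91 s.
Any bundle with less than 91 s falls short of 381.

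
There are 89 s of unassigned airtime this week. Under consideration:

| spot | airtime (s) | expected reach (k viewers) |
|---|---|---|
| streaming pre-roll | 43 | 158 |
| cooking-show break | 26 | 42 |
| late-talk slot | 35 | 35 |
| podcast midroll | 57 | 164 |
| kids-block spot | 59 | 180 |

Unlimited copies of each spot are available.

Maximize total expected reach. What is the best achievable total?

316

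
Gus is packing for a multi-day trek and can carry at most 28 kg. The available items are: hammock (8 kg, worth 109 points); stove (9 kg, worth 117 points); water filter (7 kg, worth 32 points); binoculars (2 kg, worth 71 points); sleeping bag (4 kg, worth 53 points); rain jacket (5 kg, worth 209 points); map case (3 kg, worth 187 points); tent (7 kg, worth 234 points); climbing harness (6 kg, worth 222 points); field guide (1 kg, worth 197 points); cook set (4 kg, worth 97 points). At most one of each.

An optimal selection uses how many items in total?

The maximum utility within 28 kg is 1217.
For example binoculars + rain jacket + map case + tent + climbing harness + field guide + cook set achieves it, using 28 kg.
All optima have 7 items.

7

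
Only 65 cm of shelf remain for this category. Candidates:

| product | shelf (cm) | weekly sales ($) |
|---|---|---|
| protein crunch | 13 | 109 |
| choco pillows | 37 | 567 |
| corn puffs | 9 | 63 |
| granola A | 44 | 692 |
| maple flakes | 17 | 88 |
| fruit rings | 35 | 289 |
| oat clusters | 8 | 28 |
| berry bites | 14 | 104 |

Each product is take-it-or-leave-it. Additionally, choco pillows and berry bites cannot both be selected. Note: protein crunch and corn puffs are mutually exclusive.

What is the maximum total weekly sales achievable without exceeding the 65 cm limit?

829

Best packing: protein crunch + granola A + oat clusters — 65 cm, 829 total.
Next best is protein crunch + granola A at 801 (57 cm) — short by 28.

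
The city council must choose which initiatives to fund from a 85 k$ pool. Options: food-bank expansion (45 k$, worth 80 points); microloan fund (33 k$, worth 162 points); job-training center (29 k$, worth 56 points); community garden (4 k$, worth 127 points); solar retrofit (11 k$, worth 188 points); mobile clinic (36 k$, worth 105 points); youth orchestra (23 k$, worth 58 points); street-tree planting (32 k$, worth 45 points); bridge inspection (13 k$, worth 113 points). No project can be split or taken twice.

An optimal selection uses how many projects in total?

5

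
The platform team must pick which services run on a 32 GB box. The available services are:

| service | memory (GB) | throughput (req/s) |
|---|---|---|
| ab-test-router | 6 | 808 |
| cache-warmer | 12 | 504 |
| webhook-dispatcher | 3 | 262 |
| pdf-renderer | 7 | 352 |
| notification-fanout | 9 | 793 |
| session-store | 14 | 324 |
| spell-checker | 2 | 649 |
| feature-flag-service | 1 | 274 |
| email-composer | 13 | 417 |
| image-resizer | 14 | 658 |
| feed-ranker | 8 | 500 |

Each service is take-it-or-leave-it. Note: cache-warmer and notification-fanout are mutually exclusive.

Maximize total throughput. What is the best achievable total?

Density check — spell-checker 324.50, feature-flag-service 274.00, ab-test-router 134.67 are the best per GB.
Best packing: ab-test-router + webhook-dispatcher + notification-fanout + spell-checker + feature-flag-service + feed-ranker — 29 GB, 3286 total.

3286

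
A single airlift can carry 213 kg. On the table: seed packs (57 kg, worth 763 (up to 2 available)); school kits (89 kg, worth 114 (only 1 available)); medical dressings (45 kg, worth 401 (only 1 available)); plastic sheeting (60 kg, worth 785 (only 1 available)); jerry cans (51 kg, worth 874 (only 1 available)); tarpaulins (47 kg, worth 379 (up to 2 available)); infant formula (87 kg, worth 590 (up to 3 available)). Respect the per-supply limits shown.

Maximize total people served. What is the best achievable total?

2823

Filling by ratio: 2×seed packs + medical dressings + jerry cans for 2801, with 3 kg left unused.
Replace seed packs with plastic sheeting: the trade gains 22 net, giving 2823 at 213 kg.
Nothing else within 213 kg beats 2823.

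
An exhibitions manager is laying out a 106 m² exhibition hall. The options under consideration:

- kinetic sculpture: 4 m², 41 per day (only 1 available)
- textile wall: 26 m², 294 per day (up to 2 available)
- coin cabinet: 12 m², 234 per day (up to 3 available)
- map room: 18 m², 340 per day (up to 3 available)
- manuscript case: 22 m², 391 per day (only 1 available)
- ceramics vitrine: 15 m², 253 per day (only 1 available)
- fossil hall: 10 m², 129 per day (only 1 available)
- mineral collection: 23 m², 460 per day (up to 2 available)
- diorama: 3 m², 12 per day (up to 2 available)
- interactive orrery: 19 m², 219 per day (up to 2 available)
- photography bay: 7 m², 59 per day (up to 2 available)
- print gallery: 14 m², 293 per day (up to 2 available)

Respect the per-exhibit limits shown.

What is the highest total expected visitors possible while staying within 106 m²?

2088

Greedy by ratio would take kinetic sculpture + 2×coin cabinet + 2×mineral collection + diorama + 2×print gallery: 105 m² used, total 2027.
Reworking the packing: 3×coin cabinet + map room + mineral collection + 2×print gallery uses 105 m² and improves the total to 2088.
That's the maximum — no swap from here does better than 2088.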